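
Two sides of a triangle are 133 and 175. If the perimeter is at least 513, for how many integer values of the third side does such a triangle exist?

Triangle inequality: 42 < x < 308. Perimeter ≥ 513 gives x ≥ 513 − 133 − 175 = 205.
So 205 ≤ x < 308; integers 205 through 307: 103 values.

103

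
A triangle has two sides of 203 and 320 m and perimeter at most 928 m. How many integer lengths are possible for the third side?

288

Triangle inequality: 117 < x < 523. Perimeter ≤ 928 gives x ≤ 928 − 203 − 320 = 405.
So 117 < x ≤ 405; integers 118 through 405: 288 values.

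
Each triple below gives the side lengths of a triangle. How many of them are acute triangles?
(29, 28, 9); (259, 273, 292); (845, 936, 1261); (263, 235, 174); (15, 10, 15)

4

(29,28,9): 9²+28² = 865 > 841 = 29² → acute
(259,273,292): 259²+273² = 141610 > 85264 = 292² → acute
(845,936,1261): 845²+936² = 1590121 = 1261² → right
(263,235,174): 174²+235² = 85501 > 69169 = 263² → acute
(15,10,15): 10²+15² = 325 > 225 = 15² → acute
4 of the 5 are acute.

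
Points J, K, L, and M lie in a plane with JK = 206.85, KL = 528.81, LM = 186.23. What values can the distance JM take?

The maximum is all hops collinear in one direction: 206.85 + 528.81 + 186.23 = 921.89.
The longest hop is 528.81; the others sum to 393.08. Folding the others back against it leaves at least 528.81 − 393.08 = 135.73.

135.73 ≤ JM ≤ 921.89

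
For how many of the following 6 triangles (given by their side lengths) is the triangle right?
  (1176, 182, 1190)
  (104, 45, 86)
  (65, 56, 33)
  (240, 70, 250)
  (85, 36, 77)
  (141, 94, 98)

4

(1176,182,1190): 182²+1176² = 1416100 = 1190² → right
(104,45,86): 45²+86² = 9421 < 10816 = 104² → obtuse
(65,56,33): 33²+56² = 4225 = 65² → right
(240,70,250): 70²+240² = 62500 = 250² → right
(85,36,77): 36²+77² = 7225 = 85² → right
(141,94,98): 94²+98² = 18440 < 19881 = 141² → obtuse
4 of the 6 are right.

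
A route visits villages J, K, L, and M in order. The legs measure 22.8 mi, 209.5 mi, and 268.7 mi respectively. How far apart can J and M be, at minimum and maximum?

36.4 ≤ JM ≤ 501.0 mi

The maximum is all hops collinear in one direction: 22.8 + 209.5 + 268.7 = 501.0.
The longest hop is 268.7; the others sum to 232.3. Folding the others back against it leaves at least 268.7 − 232.3 = 36.4.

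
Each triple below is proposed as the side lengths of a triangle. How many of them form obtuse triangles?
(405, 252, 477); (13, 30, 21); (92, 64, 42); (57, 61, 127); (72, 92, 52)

(405,252,477): 252²+405² = 227529 = 477² → right
(13,30,21): 13²+21² = 610 < 900 = 30² → obtuse
(92,64,42): 42²+64² = 5860 < 8464 = 92² → obtuse
(57,61,127): 57+61 ≤ 127, not a triangle
(72,92,52): 52²+72² = 7888 < 8464 = 92² → obtuse
3 of the 5 are obtuse.

3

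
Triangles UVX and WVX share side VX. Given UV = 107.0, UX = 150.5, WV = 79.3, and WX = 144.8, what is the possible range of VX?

From triangle UVX: |107.0 − 150.5| < VX < 107.0 + 150.5, i.e. 43.5 < VX < 257.5.
From triangle WVX: 65.5 < VX < 224.1.
Both must hold, so VX lies in the intersection.

65.5 < VX < 224.1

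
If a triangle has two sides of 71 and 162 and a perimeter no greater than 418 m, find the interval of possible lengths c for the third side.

Triangle inequality alone gives 91 < c < 233.
The perimeter condition gives c ≤ 418 − 71 − 162 = 185.
Intersecting the two: 91 < c ≤ 185.

91 < c ≤ 185 m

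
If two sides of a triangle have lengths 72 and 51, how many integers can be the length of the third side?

101

The third side lies in the open interval (21, 123).
Integers from 22 to 122 inclusive: 122 − 22 + 1 = 101.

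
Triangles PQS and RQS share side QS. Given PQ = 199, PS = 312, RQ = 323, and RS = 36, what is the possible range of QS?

From triangle PQS: |199 − 312| < QS < 199 + 312, i.e. 113 < QS < 511.
From triangle RQS: 287 < QS < 359.
Both must hold, so QS lies in the intersection.

287 < QS < 359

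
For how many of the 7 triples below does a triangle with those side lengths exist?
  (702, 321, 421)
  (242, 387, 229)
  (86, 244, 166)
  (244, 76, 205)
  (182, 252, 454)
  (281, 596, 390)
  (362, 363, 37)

(321,421,702): 321+421 > 702 → valid
(229,242,387): 229+242 > 387 → valid
(86,166,244): 86+166 > 244 → valid
(76,205,244): 76+205 > 244 → valid
(182,252,454): 182+252 ≤ 454 → not valid
(281,390,596): 281+390 > 596 → valid
(37,362,363): 37+362 > 363 → valid
6 of the 7 triples form a triangle.

6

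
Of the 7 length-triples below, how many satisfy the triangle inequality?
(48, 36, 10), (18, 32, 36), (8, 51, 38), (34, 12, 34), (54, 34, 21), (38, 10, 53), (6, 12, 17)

(10,36,48): 10+36 ≤ 48 → not valid
(18,32,36): 18+32 > 36 → valid
(8,38,51): 8+38 ≤ 51 → not valid
(12,34,34): 12+34 > 34 → valid
(21,34,54): 21+34 > 54 → valid
(10,38,53): 10+38 ≤ 53 → not valid
(6,12,17): 6+12 > 17 → valid
4 of the 7 triples form a triangle.

4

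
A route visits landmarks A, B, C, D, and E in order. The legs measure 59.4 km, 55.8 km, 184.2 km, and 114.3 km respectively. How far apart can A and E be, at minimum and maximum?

0 ≤ AE ≤ 413.7 km

The maximum is all hops collinear in one direction: 59.4 + 55.8 + 184.2 + 114.3 = 413.7.
The longest hop is 184.2; the others sum to 229.5. Since 184.2 ≤ 229.5, the path can fold back on itself completely, so the minimum distance is 0.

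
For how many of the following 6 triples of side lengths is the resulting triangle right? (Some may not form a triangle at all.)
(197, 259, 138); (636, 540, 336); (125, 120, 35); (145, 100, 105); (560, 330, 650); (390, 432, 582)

(197,259,138): 138²+197² = 57853 < 67081 = 259² → obtuse
(636,540,336): 336²+540² = 404496 = 636² → right
(125,120,35): 35²+120² = 15625 = 125² → right
(145,100,105): 100²+105² = 21025 = 145² → right
(560,330,650): 330²+560² = 422500 = 650² → right
(390,432,582): 390²+432² = 338724 = 582² → right
5 of the 6 are right.

5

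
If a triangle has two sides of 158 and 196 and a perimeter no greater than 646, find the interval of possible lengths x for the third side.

38 < x ≤ 292

Triangle inequality alone gives 38 < x < 354.
The perimeter condition gives x ≤ 646 − 158 − 196 = 292.
Intersecting the two: 38 < x ≤ 292.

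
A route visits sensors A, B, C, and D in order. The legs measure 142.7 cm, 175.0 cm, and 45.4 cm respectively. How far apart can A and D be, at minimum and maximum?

0 ≤ AD ≤ 363.1 cm

The maximum is all hops collinear in one direction: 142.7 + 175.0 + 45.4 = 363.1.
The longest hop is 175.0; the others sum to 188.1. Since 175.0 ≤ 188.1, the path can fold back on itself completely, so the minimum distance is 0.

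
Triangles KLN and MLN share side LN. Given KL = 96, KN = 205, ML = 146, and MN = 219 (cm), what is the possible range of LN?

From triangle KLN: |96 − 205| < LN < 96 + 205, i.e. 109 < LN < 301.
From triangle MLN: 73 < LN < 365.
Both must hold, so LN lies in the intersection.

109 < LN < 301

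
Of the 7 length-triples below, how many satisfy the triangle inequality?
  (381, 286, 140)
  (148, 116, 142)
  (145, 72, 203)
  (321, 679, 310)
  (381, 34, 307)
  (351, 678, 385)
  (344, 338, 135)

(140,286,381): 140+286 > 381 → valid
(116,142,148): 116+142 > 148 → valid
(72,145,203): 72+145 > 203 → valid
(310,321,679): 310+321 ≤ 679 → not valid
(34,307,381): 34+307 ≤ 381 → not valid
(351,385,678): 351+385 > 678 → valid
(135,338,344): 135+338 > 344 → valid
5 of the 7 triples form a triangle.

5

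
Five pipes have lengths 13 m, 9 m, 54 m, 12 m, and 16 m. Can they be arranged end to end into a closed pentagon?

For a pentagon, each side must be shorter than the sum of the others.
Here the longest side is 54, but the remaining 4 sides sum to only 50.

No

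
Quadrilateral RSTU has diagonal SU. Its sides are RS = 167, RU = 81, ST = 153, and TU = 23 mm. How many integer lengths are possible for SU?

From triangle RSU: 86 < SU < 248.
From triangle TSU: 130 < SU < 176.
Intersection: 130 < SU < 176, so integers 131 through 175: 45 values.

45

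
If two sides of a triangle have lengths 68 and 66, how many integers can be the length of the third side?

131

The third side lies in the open interval (2, 134).
Integers from 3 to 133 inclusive: 133 − 3 + 1 = 131.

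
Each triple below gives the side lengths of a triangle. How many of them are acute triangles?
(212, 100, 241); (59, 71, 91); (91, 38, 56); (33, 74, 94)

1

(212,100,241): 100²+212² = 54944 < 58081 = 241² → obtuse
(59,71,91): 59²+71² = 8522 > 8281 = 91² → acute
(91,38,56): 38²+56² = 4580 < 8281 = 91² → obtuse
(33,74,94): 33²+74² = 6565 < 8836 = 94² → obtuse
1 of the 4 is acute.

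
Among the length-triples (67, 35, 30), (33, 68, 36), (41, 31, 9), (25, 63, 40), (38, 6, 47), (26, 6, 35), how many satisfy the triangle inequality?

(30,35,67): 30+35 ≤ 67 → not valid
(33,36,68): 33+36 > 68 → valid
(9,31,41): 9+31 ≤ 41 → not valid
(25,40,63): 25+40 > 63 → valid
(6,38,47): 6+38 ≤ 47 → not valid
(6,26,35): 6+26 ≤ 35 → not valid
2 of the 6 triples form a triangle.

2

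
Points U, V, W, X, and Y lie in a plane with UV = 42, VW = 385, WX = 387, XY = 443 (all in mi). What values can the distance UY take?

0 ≤ UY ≤ 1257 mi

The maximum is all hops collinear in one direction: 42 + 385 + 387 + 443 = 1257.
The longest hop is 443; the others sum to 814. Since 443 ≤ 814, the path can fold back on itself completely, so the minimum distance is 0.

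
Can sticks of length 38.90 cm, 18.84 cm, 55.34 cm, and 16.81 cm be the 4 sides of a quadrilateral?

Yes

A quadrilateral exists iff every side is shorter than the sum of the others — equivalently, the longest side is less than the sum of the rest.
Longest side 55.34 < 74.55 (sum of the remaining 3), so yes.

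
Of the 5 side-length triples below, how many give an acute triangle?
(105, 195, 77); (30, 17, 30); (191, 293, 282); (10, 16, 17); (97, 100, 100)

4

(105,195,77): 77+105 ≤ 195, not a triangle
(30,17,30): 17²+30² = 1189 > 900 = 30² → acute
(191,293,282): 191²+282² = 116005 > 85849 = 293² → acute
(10,16,17): 10²+16² = 356 > 289 = 17² → acute
(97,100,100): 97²+100² = 19409 > 10000 = 100² → acute
4 of the 5 are acute.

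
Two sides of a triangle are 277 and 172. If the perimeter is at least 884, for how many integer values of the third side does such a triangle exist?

Triangle inequality: 105 < x < 449. Perimeter ≥ 884 gives x ≥ 884 − 277 − 172 = 435.
So 435 ≤ x < 449; integers 435 through 448: 14 values.

14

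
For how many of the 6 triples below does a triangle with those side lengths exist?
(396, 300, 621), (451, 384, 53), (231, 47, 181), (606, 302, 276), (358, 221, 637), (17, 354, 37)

(300,396,621): 300+396 > 621 → valid
(53,384,451): 53+384 ≤ 451 → not valid
(47,181,231): 47+181 ≤ 231 → not valid
(276,302,606): 276+302 ≤ 606 → not valid
(221,358,637): 221+358 ≤ 637 → not valid
(17,37,354): 17+37 ≤ 354 → not valid
1 of the 6 triples forms a triangle.

1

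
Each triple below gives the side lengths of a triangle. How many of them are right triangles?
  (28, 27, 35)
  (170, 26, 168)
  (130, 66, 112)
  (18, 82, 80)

(28,27,35): 27²+28² = 1513 > 1225 = 35² → acute
(170,26,168): 26²+168² = 28900 = 170² → right
(130,66,112): 66²+112² = 16900 = 130² → right
(18,82,80): 18²+80² = 6724 = 82² → right
3 of the 4 are right.

3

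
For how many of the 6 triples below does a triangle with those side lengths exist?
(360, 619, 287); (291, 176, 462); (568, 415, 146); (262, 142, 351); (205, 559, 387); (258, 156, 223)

5

(287,360,619): 287+360 > 619 → valid
(176,291,462): 176+291 > 462 → valid
(146,415,568): 146+415 ≤ 568 → not valid
(142,262,351): 142+262 > 351 → valid
(205,387,559): 205+387 > 559 → valid
(156,223,258): 156+223 > 258 → valid
5 of the 6 triples form a triangle.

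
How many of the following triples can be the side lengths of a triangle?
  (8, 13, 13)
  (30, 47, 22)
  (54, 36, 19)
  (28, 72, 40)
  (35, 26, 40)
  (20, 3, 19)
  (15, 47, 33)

(8,13,13): 8+13 > 13 → valid
(22,30,47): 22+30 > 47 → valid
(19,36,54): 19+36 > 54 → valid
(28,40,72): 28+40 ≤ 72 → not valid
(26,35,40): 26+35 > 40 → valid
(3,19,20): 3+19 > 20 → valid
(15,33,47): 15+33 > 47 → valid
6 of the 7 triples form a triangle.

6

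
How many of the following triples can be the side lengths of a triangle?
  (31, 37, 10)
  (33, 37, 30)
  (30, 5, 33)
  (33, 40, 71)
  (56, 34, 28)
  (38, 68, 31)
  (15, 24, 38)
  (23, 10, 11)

7

(10,31,37): 10+31 > 37 → valid
(30,33,37): 30+33 > 37 → valid
(5,30,33): 5+30 > 33 → valid
(33,40,71): 33+40 > 71 → valid
(28,34,56): 28+34 > 56 → valid
(31,38,68): 31+38 > 68 → valid
(15,24,38): 15+24 > 38 → valid
(10,11,23): 10+11 ≤ 23 → not valid
7 of the 8 triples form a triangle.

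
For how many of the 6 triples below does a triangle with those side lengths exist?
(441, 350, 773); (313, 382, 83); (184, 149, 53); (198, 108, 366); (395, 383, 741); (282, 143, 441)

(350,441,773): 350+441 > 773 → valid
(83,313,382): 83+313 > 382 → valid
(53,149,184): 53+149 > 184 → valid
(108,198,366): 108+198 ≤ 366 → not valid
(383,395,741): 383+395 > 741 → valid
(143,282,441): 143+282 ≤ 441 → not valid
4 of the 6 triples form a triangle.

4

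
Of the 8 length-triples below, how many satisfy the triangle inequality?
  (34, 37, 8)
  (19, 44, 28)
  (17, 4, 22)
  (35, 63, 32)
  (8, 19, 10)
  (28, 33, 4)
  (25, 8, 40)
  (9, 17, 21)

(8,34,37): 8+34 > 37 → valid
(19,28,44): 19+28 > 44 → valid
(4,17,22): 4+17 ≤ 22 → not valid
(32,35,63): 32+35 > 63 → valid
(8,10,19): 8+10 ≤ 19 → not valid
(4,28,33): 4+28 ≤ 33 → not valid
(8,25,40): 8+25 ≤ 40 → not valid
(9,17,21): 9+17 > 21 → valid
4 of the 8 triples form a triangle.

4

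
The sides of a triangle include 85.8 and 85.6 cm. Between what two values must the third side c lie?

0.2 < c < 171.4 (cm)

By the triangle inequality, c must be less than 85.8 + 85.6 = 171.4 and greater than |85.8 − 85.6| = 0.2.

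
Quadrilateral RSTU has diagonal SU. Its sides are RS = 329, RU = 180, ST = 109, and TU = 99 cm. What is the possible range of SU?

From triangle RSU: |329 − 180| < SU < 329 + 180, i.e. 149 < SU < 509.
From triangle TSU: 10 < SU < 208.
Both must hold, so SU lies in the intersection.

149 < SU < 208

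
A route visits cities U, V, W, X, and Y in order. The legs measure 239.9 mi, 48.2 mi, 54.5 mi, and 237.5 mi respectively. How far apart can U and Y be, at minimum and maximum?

The maximum is all hops collinear in one direction: 239.9 + 48.2 + 54.5 + 237.5 = 580.1.
The longest hop is 239.9; the others sum to 340.2. Since 239.9 ≤ 340.2, the path can fold back on itself completely, so the minimum distance is 0.

0 ≤ UY ≤ 580.1 mi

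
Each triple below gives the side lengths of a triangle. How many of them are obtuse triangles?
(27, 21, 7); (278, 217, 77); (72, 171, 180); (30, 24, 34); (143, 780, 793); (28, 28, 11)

2

(27,21,7): 7²+21² = 490 < 729 = 27² → obtuse
(278,217,77): 77²+217² = 53018 < 77284 = 278² → obtuse
(72,171,180): 72²+171² = 34425 > 32400 = 180² → acute
(30,24,34): 24²+30² = 1476 > 1156 = 34² → acute
(143,780,793): 143²+780² = 628849 = 793² → right
(28,28,11): 11²+28² = 905 > 784 = 28² → acute
2 of the 6 are obtuse.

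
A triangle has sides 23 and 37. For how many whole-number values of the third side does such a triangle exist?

The third side lies in the open interval (14, 60).
Integers from 15 to 59 inclusive: 59 − 15 + 1 = 45.

45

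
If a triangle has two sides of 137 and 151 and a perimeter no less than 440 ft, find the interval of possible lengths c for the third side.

152 ≤ c < 288 ft

Triangle inequality alone gives 14 < c < 288.
The perimeter condition gives c ≥ 440 − 137 − 151 = 152.
Intersecting the two: 152 ≤ c < 288.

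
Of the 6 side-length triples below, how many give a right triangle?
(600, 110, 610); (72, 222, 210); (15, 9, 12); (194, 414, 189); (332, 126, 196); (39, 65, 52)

(600,110,610): 110²+600² = 372100 = 610² → right
(72,222,210): 72²+210² = 49284 = 222² → right
(15,9,12): 9²+12² = 225 = 15² → right
(194,414,189): 189+194 ≤ 414, not a triangle
(332,126,196): 126+196 ≤ 332, not a triangle
(39,65,52): 39²+52² = 4225 = 65² → right
4 of the 6 are right.

4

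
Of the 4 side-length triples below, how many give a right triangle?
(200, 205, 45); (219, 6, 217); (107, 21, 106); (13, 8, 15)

1

(200,205,45): 45²+200² = 42025 = 205² → right
(219,6,217): 6²+217² = 47125 < 47961 = 219² → obtuse
(107,21,106): 21²+106² = 11677 > 11449 = 107² → acute
(13,8,15): 8²+13² = 233 > 225 = 15² → acute
1 of the 4 is right.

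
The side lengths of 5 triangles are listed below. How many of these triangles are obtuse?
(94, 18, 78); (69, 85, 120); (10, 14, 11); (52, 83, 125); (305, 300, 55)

3

(94,18,78): 18²+78² = 6408 < 8836 = 94² → obtuse
(69,85,120): 69²+85² = 11986 < 14400 = 120² → obtuse
(10,14,11): 10²+11² = 221 > 196 = 14² → acute
(52,83,125): 52²+83² = 9593 < 15625 = 125² → obtuse
(305,300,55): 55²+300² = 93025 = 305² → right
3 of the 5 are obtuse.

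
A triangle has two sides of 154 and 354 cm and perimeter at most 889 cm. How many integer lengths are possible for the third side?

Triangle inequality: 200 < x < 508. Perimeter ≤ 889 gives x ≤ 889 − 154 − 354 = 381.
So 200 < x ≤ 381; integers 201 through 381: 181 values.

181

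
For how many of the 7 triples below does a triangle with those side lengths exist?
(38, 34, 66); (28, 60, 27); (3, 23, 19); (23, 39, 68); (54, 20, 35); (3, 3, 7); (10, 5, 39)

2

(34,38,66): 34+38 > 66 → valid
(27,28,60): 27+28 ≤ 60 → not valid
(3,19,23): 3+19 ≤ 23 → not valid
(23,39,68): 23+39 ≤ 68 → not valid
(20,35,54): 20+35 > 54 → valid
(3,3,7): 3+3 ≤ 7 → not valid
(5,10,39): 5+10 ≤ 39 → not valid
2 of the 7 triples form a triangle.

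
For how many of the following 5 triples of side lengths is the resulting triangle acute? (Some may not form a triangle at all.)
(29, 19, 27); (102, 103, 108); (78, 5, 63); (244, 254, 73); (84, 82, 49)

4

(29,19,27): 19²+27² = 1090 > 841 = 29² → acute
(102,103,108): 102²+103² = 21013 > 11664 = 108² → acute
(78,5,63): 5+63 ≤ 78, not a triangle
(244,254,73): 73²+244² = 64865 > 64516 = 254² → acute
(84,82,49): 49²+82² = 9125 > 7056 = 84² → acute
4 of the 5 are acute.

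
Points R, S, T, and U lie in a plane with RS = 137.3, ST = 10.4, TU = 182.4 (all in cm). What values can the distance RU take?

34.7 ≤ RU ≤ 330.1 cm

The maximum is all hops collinear in one direction: 137.3 + 10.4 + 182.4 = 330.1.
The longest hop is 182.4; the others sum to 147.7. Folding the others back against it leaves at least 182.4 − 147.7 = 34.7.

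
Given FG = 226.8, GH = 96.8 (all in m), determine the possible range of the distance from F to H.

By the triangle inequality, |226.8 − 96.8| ≤ FH ≤ 226.8 + 96.8.

130.0 ≤ FH ≤ 323.6 m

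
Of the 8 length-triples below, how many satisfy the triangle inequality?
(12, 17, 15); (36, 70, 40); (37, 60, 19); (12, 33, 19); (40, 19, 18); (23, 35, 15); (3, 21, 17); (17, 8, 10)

(12,15,17): 12+15 > 17 → valid
(36,40,70): 36+40 > 70 → valid
(19,37,60): 19+37 ≤ 60 → not valid
(12,19,33): 12+19 ≤ 33 → not valid
(18,19,40): 18+19 ≤ 40 → not valid
(15,23,35): 15+23 > 35 → valid
(3,17,21): 3+17 ≤ 21 → not valid
(8,10,17): 8+10 > 17 → valid
4 of the 8 triples form a triangle.

4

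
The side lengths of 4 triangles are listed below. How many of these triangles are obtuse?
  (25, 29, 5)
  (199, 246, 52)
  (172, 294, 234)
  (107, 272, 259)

(25,29,5): 5²+25² = 650 < 841 = 29² → obtuse
(199,246,52): 52²+199² = 42305 < 60516 = 246² → obtuse
(172,294,234): 172²+234² = 84340 < 86436 = 294² → obtuse
(107,272,259): 107²+259² = 78530 > 73984 = 272² → acute
3 of the 4 are obtuse.

3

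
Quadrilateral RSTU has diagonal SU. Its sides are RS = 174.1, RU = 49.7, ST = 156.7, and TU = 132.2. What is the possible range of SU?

124.4 < SU < 223.8

From triangle RSU: |174.1 − 49.7| < SU < 174.1 + 49.7, i.e. 124.4 < SU < 223.8.
From triangle TSU: 24.5 < SU < 288.9.
Both must hold, so SU lies in the intersection.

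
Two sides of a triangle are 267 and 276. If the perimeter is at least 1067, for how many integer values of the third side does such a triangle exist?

19

Triangle inequality: 9 < x < 543. Perimeter ≥ 1067 gives x ≥ 1067 − 267 − 276 = 524.
So 524 ≤ x < 543; integers 524 through 542: 19 values.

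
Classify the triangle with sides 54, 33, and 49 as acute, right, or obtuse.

Compare the square of the longest side to the sum of squares of the other two: 33² + 49² = 3490 > 2916 = 54².

acute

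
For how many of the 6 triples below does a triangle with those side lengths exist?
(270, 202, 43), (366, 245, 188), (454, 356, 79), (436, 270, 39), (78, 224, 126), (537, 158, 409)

(43,202,270): 43+202 ≤ 270 → not valid
(188,245,366): 188+245 > 366 → valid
(79,356,454): 79+356 ≤ 454 → not valid
(39,270,436): 39+270 ≤ 436 → not valid
(78,126,224): 78+126 ≤ 224 → not valid
(158,409,537): 158+409 > 537 → valid
2 of the 6 triples form a triangle.

2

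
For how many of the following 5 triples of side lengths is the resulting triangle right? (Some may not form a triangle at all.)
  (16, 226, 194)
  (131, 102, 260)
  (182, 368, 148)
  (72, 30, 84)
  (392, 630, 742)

(16,226,194): 16+194 ≤ 226, not a triangle
(131,102,260): 102+131 ≤ 260, not a triangle
(182,368,148): 148+182 ≤ 368, not a triangle
(72,30,84): 30²+72² = 6084 < 7056 = 84² → obtuse
(392,630,742): 392²+630² = 550564 = 742² → right
1 of the 5 is right.

1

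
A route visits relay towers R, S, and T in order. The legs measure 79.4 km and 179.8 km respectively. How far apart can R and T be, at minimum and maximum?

100.4 ≤ RT ≤ 259.2 km

By the triangle inequality, |79.4 − 179.8| ≤ RT ≤ 79.4 + 179.8.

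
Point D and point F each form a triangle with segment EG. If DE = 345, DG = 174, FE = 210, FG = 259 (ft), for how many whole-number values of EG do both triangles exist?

From triangle DEG: 171 < EG < 519.
From triangle FEG: 49 < EG < 469.
Intersection: 171 < EG < 469, so integers 172 through 468: 297 values.

297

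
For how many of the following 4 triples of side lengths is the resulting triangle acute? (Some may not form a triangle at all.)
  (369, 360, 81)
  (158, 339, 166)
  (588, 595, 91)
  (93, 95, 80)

1

(369,360,81): 81²+360² = 136161 = 369² → right
(158,339,166): 158+166 ≤ 339, not a triangle
(588,595,91): 91²+588² = 354025 = 595² → right
(93,95,80): 80²+93² = 15049 > 9025 = 95² → acute
1 of the 4 is acute.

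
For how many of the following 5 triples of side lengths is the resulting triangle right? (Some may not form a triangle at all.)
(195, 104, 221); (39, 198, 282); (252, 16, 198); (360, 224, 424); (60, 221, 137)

(195,104,221): 104²+195² = 48841 = 221² → right
(39,198,282): 39+198 ≤ 282, not a triangle
(252,16,198): 16+198 ≤ 252, not a triangle
(360,224,424): 224²+360² = 179776 = 424² → right
(60,221,137): 60+137 ≤ 221, not a triangle
2 of the 5 are right.

2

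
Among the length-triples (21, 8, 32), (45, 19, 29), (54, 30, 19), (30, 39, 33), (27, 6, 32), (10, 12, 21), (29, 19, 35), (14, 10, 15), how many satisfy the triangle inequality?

6

(8,21,32): 8+21 ≤ 32 → not valid
(19,29,45): 19+29 > 45 → valid
(19,30,54): 19+30 ≤ 54 → not valid
(30,33,39): 30+33 > 39 → valid
(6,27,32): 6+27 > 32 → valid
(10,12,21): 10+12 > 21 → valid
(19,29,35): 19+29 > 35 → valid
(10,14,15): 10+14 > 15 → valid
6 of the 8 triples form a triangle.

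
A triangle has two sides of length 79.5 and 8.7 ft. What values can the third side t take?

By the triangle inequality, t must be less than 79.5 + 8.7 = 88.2 and greater than |79.5 − 8.7| = 70.8.

70.8 < t < 88.2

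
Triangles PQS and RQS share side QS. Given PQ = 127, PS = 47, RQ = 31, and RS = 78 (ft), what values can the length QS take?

From triangle PQS: |127 − 47| < QS < 127 + 47, i.e. 80 < QS < 174.
From triangle RQS: 47 < QS < 109.
Both must hold, so QS lies in the intersection.

80 < QS < 109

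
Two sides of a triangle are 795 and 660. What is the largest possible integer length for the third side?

1454

The third side must be strictly less than 795 + 660 = 1455.
The largest integer below 1455 is 1454.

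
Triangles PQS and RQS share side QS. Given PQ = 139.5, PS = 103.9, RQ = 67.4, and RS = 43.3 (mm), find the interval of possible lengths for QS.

35.6 < QS < 110.7

From triangle PQS: |139.5 − 103.9| < QS < 139.5 + 103.9, i.e. 35.6 < QS < 243.4.
From triangle RQS: 24.1 < QS < 110.7.
Both must hold, so QS lies in the intersection.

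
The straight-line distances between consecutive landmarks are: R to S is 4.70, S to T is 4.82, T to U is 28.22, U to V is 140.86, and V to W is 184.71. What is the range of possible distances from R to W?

The maximum is all hops collinear in one direction: 4.70 + 4.82 + 28.22 + 140.86 + 184.71 = 363.31.
The longest hop is 184.71; the others sum to 178.60. Folding the others back against it leaves at least 184.71 − 178.60 = 6.11.

6.11 ≤ RW ≤ 363.31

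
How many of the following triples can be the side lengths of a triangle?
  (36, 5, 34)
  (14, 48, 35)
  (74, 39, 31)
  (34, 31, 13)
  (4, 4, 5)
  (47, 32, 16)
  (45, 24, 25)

(5,34,36): 5+34 > 36 → valid
(14,35,48): 14+35 > 48 → valid
(31,39,74): 31+39 ≤ 74 → not valid
(13,31,34): 13+31 > 34 → valid
(4,4,5): 4+4 > 5 → valid
(16,32,47): 16+32 > 47 → valid
(24,25,45): 24+25 > 45 → valid
6 of the 7 triples form a triangle.

6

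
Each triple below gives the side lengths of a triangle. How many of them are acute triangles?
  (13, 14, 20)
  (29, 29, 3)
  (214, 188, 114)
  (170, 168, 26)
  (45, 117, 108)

2

(13,14,20): 13²+14² = 365 < 400 = 20² → obtuse
(29,29,3): 3²+29² = 850 > 841 = 29² → acute
(214,188,114): 114²+188² = 48340 > 45796 = 214² → acute
(170,168,26): 26²+168² = 28900 = 170² → right
(45,117,108): 45²+108² = 13689 = 117² → right
2 of the 5 are acute.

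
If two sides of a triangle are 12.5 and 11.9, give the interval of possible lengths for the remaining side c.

0.6 < c < 24.4

By the triangle inequality, c must be less than 12.5 + 11.9 = 24.4 and greater than |12.5 − 11.9| = 0.6.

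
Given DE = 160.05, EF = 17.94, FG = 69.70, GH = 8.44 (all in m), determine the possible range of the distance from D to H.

The maximum is all hops collinear in one direction: 160.05 + 17.94 + 69.70 + 8.44 = 256.13.
The longest hop is 160.05; the others sum to 96.08. Folding the others back against it leaves at least 160.05 − 96.08 = 63.97.

63.97 ≤ DH ≤ 256.13 m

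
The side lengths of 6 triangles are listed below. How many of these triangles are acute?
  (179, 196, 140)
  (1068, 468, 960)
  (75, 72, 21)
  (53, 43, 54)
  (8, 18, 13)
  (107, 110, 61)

(179,196,140): 140²+179² = 51641 > 38416 = 196² → acute
(1068,468,960): 468²+960² = 1140624 = 1068² → right
(75,72,21): 21²+72² = 5625 = 75² → right
(53,43,54): 43²+53² = 4658 > 2916 = 54² → acute
(8,18,13): 8²+13² = 233 < 324 = 18² → obtuse
(107,110,61): 61²+107² = 15170 > 12100 = 110² → acute
3 of the 6 are acute.

3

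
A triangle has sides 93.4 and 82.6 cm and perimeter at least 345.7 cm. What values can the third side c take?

169.7 ≤ c < 176.0 cm

Triangle inequality alone gives 10.8 < c < 176.0.
The perimeter condition gives c ≥ 345.7 − 93.4 − 82.6 = 169.7.
Intersecting the two: 169.7 ≤ c < 176.0.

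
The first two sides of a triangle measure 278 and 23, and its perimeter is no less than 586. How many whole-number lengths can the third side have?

16

Triangle inequality: 255 < x < 301. Perimeter ≥ 586 gives x ≥ 586 − 278 − 23 = 285.
So 285 ≤ x < 301; integers 285 through 300: 16 values.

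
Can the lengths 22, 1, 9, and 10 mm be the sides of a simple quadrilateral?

For a quadrilateral, each side must be shorter than the sum of the others.
Here the longest side is 22, but the remaining 3 sides sum to only 20.

No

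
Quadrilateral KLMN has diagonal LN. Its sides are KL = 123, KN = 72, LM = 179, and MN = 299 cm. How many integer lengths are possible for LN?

From triangle KLN: 51 < LN < 195.
From triangle MLN: 120 < LN < 478.
Intersection: 120 < LN < 195, so integers 121 through 194: 74 values.

74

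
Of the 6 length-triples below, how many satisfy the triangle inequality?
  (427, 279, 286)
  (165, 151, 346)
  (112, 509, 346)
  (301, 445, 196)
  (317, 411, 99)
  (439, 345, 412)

4

(279,286,427): 279+286 > 427 → valid
(151,165,346): 151+165 ≤ 346 → not valid
(112,346,509): 112+346 ≤ 509 → not valid
(196,301,445): 196+301 > 445 → valid
(99,317,411): 99+317 > 411 → valid
(345,412,439): 345+412 > 439 → valid
4 of the 6 triples form a triangle.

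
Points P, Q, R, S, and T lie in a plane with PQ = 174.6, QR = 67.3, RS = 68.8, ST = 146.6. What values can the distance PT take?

The maximum is all hops collinear in one direction: 174.6 + 67.3 + 68.8 + 146.6 = 457.3.
The longest hop is 174.6; the others sum to 282.7. Since 174.6 ≤ 282.7, the path can fold back on itself completely, so the minimum distance is 0.

0 ≤ PT ≤ 457.3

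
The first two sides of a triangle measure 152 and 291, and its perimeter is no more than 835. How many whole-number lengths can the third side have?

253

Triangle inequality: 139 < x < 443. Perimeter ≤ 835 gives x ≤ 835 − 152 − 291 = 392.
So 139 < x ≤ 392; integers 140 through 392: 253 values.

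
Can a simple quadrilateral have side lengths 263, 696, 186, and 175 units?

No

For a quadrilateral, each side must be shorter than the sum of the others.
Here the longest side is 696, but the remaining 3 sides sum to only 624.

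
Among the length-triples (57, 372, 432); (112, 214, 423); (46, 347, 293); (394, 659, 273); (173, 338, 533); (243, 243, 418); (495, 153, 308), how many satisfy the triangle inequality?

(57,372,432): 57+372 ≤ 432 → not valid
(112,214,423): 112+214 ≤ 423 → not valid
(46,293,347): 46+293 ≤ 347 → not valid
(273,394,659): 273+394 > 659 → valid
(173,338,533): 173+338 ≤ 533 → not valid
(243,243,418): 243+243 > 418 → valid
(153,308,495): 153+308 ≤ 495 → not valid
2 of the 7 triples form a triangle.

2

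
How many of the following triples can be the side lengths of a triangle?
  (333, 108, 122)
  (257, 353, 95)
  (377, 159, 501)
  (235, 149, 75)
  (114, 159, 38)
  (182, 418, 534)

2

(108,122,333): 108+122 ≤ 333 → not valid
(95,257,353): 95+257 ≤ 353 → not valid
(159,377,501): 159+377 > 501 → valid
(75,149,235): 75+149 ≤ 235 → not valid
(38,114,159): 38+114 ≤ 159 → not valid
(182,418,534): 182+418 > 534 → valid
2 of the 6 triples form a triangle.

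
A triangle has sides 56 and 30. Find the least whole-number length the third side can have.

The third side must be strictly greater than |56 − 30| = 26.
The smallest integer above 26 is 27.

27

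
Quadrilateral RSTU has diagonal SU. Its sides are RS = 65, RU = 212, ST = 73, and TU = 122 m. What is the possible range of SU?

From triangle RSU: |65 − 212| < SU < 65 + 212, i.e. 147 < SU < 277.
From triangle TSU: 49 < SU < 195.
Both must hold, so SU lies in the intersection.

147 < SU < 195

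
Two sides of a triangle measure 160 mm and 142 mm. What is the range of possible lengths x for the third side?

18 < x < 302

By the triangle inequality, x must be less than 160 + 142 = 302 and greater than |160 − 142| = 18.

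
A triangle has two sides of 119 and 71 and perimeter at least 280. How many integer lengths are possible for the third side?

100

Triangle inequality: 48 < x < 190. Perimeter ≥ 280 gives x ≥ 280 − 119 − 71 = 90.
So 90 ≤ x < 190; integers 90 through 189: 100 values.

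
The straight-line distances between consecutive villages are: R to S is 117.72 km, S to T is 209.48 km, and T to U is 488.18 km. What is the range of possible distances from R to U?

The maximum is all hops collinear in one direction: 117.72 + 209.48 + 488.18 = 815.38.
The longest hop is 488.18; the others sum to 327.20. Folding the others back against it leaves at least 488.18 − 327.20 = 160.98.

160.98 ≤ RU ≤ 815.38 km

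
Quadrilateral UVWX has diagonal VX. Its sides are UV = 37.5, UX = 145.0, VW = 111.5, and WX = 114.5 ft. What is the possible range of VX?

From triangle UVX: |37.5 − 145.0| < VX < 37.5 + 145.0, i.e. 107.5 < VX < 182.5.
From triangle WVX: 3.0 < VX < 226.0.
Both must hold, so VX lies in the intersection.

107.5 < VX < 182.5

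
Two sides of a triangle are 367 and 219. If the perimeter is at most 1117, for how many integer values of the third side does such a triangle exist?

383

Triangle inequality: 148 < x < 586. Perimeter ≤ 1117 gives x ≤ 1117 − 367 − 219 = 531.
So 148 < x ≤ 531; integers 149 through 531: 383 values.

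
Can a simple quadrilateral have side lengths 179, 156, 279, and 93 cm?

A quadrilateral exists iff every side is shorter than the sum of the others — equivalently, the longest side is less than the sum of the rest.
Longest side 279 < 428 (sum of the remaining 3), so yes.

Yes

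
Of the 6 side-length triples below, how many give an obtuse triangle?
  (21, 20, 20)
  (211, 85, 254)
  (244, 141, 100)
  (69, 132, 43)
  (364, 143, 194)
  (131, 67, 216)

(21,20,20): 20²+20² = 800 > 441 = 21² → acute
(211,85,254): 85²+211² = 51746 < 64516 = 254² → obtuse
(244,141,100): 100+141 ≤ 244, not a triangle
(69,132,43): 43+69 ≤ 132, not a triangle
(364,143,194): 143+194 ≤ 364, not a triangle
(131,67,216): 67+131 ≤ 216, not a triangle
1 of the 6 is obtuse.

1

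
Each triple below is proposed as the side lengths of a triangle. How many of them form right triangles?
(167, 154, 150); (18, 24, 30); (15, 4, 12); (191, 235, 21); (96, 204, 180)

(167,154,150): 150²+154² = 46216 > 27889 = 167² → acute
(18,24,30): 18²+24² = 900 = 30² → right
(15,4,12): 4²+12² = 160 < 225 = 15² → obtuse
(191,235,21): 21+191 ≤ 235, not a triangle
(96,204,180): 96²+180² = 41616 = 204² → right
2 of the 5 are right.

2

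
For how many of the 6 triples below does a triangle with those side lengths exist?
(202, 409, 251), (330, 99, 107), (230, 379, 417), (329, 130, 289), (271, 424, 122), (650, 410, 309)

(202,251,409): 202+251 > 409 → valid
(99,107,330): 99+107 ≤ 330 → not valid
(230,379,417): 230+379 > 417 → valid
(130,289,329): 130+289 > 329 → valid
(122,271,424): 122+271 ≤ 424 → not valid
(309,410,650): 309+410 > 650 → valid
4 of the 6 triples form a triangle.

4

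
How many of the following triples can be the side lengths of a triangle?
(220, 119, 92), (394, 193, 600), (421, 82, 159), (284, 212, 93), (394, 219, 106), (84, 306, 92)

(92,119,220): 92+119 ≤ 220 → not valid
(193,394,600): 193+394 ≤ 600 → not valid
(82,159,421): 82+159 ≤ 421 → not valid
(93,212,284): 93+212 > 284 → valid
(106,219,394): 106+219 ≤ 394 → not valid
(84,92,306): 84+92 ≤ 306 → not valid
1 of the 6 triples forms a triangle.

1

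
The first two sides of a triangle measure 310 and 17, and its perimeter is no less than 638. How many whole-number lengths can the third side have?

Triangle inequality: 293 < x < 327. Perimeter ≥ 638 gives x ≥ 638 − 310 − 17 = 311.
So 311 ≤ x < 327; integers 311 through 326: 16 values.

16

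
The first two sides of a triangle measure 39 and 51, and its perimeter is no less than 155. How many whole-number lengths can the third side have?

25

Triangle inequality: 12 < x < 90. Perimeter ≥ 155 gives x ≥ 155 − 39 − 51 = 65.
So 65 ≤ x < 90; integers 65 through 89: 25 values.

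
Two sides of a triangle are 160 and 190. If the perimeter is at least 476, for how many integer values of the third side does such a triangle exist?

Triangle inequality: 30 < x < 350. Perimeter ≥ 476 gives x ≥ 476 − 160 − 190 = 126.
So 126 ≤ x < 350; integers 126 through 349: 224 values.

224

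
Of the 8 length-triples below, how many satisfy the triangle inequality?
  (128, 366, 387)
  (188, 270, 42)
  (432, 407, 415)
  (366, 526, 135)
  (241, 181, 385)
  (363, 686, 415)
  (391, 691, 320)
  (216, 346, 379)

6

(128,366,387): 128+366 > 387 → valid
(42,188,270): 42+188 ≤ 270 → not valid
(407,415,432): 407+415 > 432 → valid
(135,366,526): 135+366 ≤ 526 → not valid
(181,241,385): 181+241 > 385 → valid
(363,415,686): 363+415 > 686 → valid
(320,391,691): 320+391 > 691 → valid
(216,346,379): 216+346 > 379 → valid
6 of the 8 triples form a triangle.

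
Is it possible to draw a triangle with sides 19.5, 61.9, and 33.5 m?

No

The longest side is 61.9, but the other two sum to only 53.0.
53.0 < 61.9, so the triangle inequality fails.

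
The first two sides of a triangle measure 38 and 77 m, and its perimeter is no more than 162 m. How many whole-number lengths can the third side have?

Triangle inequality: 39 < x < 115. Perimeter ≤ 162 gives x ≤ 162 − 38 − 77 = 47.
So 39 < x ≤ 47; integers 40 through 47: 8 values.

8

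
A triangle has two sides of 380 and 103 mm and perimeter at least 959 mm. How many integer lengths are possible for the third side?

Triangle inequality: 277 < x < 483. Perimeter ≥ 959 gives x ≥ 959 − 380 − 103 = 476.
So 476 ≤ x < 483; integers 476 through 482: 7 values.

7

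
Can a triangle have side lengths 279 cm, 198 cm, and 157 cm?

Yes

The longest side is 279, and the other two sum to 355.
Since 355 > 279, the triangle inequality holds.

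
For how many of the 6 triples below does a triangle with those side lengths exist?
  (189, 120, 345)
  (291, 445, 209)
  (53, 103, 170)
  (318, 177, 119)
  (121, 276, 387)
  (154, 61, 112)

(120,189,345): 120+189 ≤ 345 → not valid
(209,291,445): 209+291 > 445 → valid
(53,103,170): 53+103 ≤ 170 → not valid
(119,177,318): 119+177 ≤ 318 → not valid
(121,276,387): 121+276 > 387 → valid
(61,112,154): 61+112 > 154 → valid
3 of the 6 triples form a triangle.

3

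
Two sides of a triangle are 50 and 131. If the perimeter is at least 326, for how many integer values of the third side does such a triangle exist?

Triangle inequality: 81 < x < 181. Perimeter ≥ 326 gives x ≥ 326 − 50 − 131 = 145.
So 145 ≤ x < 181; integers 145 through 180: 36 values.

36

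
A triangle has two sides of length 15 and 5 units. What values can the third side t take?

By the triangle inequality, t must be less than 15 + 5 = 20 and greater than |15 − 5| = 10.

10 < t < 20 (units)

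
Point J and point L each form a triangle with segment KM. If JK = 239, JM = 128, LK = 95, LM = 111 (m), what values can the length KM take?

From triangle JKM: |239 − 128| < KM < 239 + 128, i.e. 111 < KM < 367.
From triangle LKM: 16 < KM < 206.
Both must hold, so KM lies in the intersection.

111 < KM < 206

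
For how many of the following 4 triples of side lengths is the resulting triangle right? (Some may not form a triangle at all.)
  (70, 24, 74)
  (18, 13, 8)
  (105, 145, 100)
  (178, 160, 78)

(70,24,74): 24²+70² = 5476 = 74² → right
(18,13,8): 8²+13² = 233 < 324 = 18² → obtuse
(105,145,100): 100²+105² = 21025 = 145² → right
(178,160,78): 78²+160² = 31684 = 178² → right
3 of the 4 are right.

3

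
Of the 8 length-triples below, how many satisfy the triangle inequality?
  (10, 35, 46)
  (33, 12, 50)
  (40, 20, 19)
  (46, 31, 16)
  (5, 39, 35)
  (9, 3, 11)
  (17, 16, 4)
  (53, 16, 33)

(10,35,46): 10+35 ≤ 46 → not valid
(12,33,50): 12+33 ≤ 50 → not valid
(19,20,40): 19+20 ≤ 40 → not valid
(16,31,46): 16+31 > 46 → valid
(5,35,39): 5+35 > 39 → valid
(3,9,11): 3+9 > 11 → valid
(4,16,17): 4+16 > 17 → valid
(16,33,53): 16+33 ≤ 53 → not valid
4 of the 8 triples form a triangle.

4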